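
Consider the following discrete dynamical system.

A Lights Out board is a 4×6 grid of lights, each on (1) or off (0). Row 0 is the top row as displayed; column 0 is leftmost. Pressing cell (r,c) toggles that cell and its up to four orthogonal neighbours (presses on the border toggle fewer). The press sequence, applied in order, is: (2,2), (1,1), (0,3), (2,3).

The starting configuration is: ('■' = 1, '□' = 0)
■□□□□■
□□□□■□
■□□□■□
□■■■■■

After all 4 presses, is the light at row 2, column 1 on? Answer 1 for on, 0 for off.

[0] ■□□□□■
□□□□■□
■□□□■□
□■■■■■
[1] ■□□□□■
□□■□■□
■■■■■□
□■□■■■
[2] ■■□□□■
■■□□■□
■□■■■□
□■□■■■
[3] ■■■■■■
■■□■■□
■□■■■□
□■□■■■
[4] ■■■■■■
■■□□■□
■□□□□□
□■□□■■

0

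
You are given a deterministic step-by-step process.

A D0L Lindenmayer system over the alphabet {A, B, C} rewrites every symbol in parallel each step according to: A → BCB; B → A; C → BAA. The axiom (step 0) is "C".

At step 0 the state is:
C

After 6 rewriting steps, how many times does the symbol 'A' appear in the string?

[0] C
[1] BAA
[2] ABCBBCB
[3] BCBABAAAABAAA
[4] ABAAABCBABCBBCBBCBBCBABCBBCBBCB
[5] BCBABCBBCBBCBABAAABCBABAAAABAAAABAAAABAAABCBABAAAABAAAABAAA
[6] ABAAABCBABAAAABAAAABAAABCBABCBBCBBCBABAAABCBABCBBCBBCBBCBA…BBCBABCBBCBBCBABAAABCBABCBBCBBCBBCBABCBBCBBCBBCBABCBBCBBCB  (len 137)

32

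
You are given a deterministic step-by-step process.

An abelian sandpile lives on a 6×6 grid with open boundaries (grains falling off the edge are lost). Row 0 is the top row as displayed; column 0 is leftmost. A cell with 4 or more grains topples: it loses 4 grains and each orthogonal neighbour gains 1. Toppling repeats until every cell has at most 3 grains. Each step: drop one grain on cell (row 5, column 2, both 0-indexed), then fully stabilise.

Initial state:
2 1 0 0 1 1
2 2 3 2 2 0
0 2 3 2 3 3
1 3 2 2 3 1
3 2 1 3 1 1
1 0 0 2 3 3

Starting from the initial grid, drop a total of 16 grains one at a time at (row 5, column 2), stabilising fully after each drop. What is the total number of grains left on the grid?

step 0: 2 1 0 0 1 1
2 2 3 2 2 0
0 2 3 2 3 3
1 3 2 2 3 1
3 2 1 3 1 1
1 0 0 2 3 3
step 1: 2 1 0 0 1 1
2 2 3 2 2 0
0 2 3 2 3 3
1 3 2 2 3 1
3 2 1 3 1 1
1 0 1 2 3 3
step 2: 2 1 0 0 1 1
2 2 3 2 2 0
0 2 3 2 3 3
1 3 2 2 3 1
3 2 1 3 1 1
1 0 2 2 3 3
step 3: 2 1 0 0 1 1
2 2 3 2 2 0
0 2 3 2 3 3
1 3 2 2 3 1
3 2 1 3 1 1
1 0 3 2 3 3
step 4: 2 1 0 0 1 1
2 2 3 2 2 0
0 2 3 2 3 3
1 3 2 2 3 1
3 2 2 3 1 1
1 1 0 3 3 3
step 5: 2 1 0 0 1 1
2 2 3 2 2 0
0 2 3 2 3 3
1 3 2 2 3 1
3 2 2 3 1 1
1 1 1 3 3 3
step 6: 2 1 0 0 1 1
2 2 3 2 2 0
0 2 3 2 3 3
1 3 2 2 3 1
3 2 2 3 1 1
1 1 2 3 3 3
step 7: 2 1 0 0 1 1
2 2 3 2 2 0
0 2 3 2 3 3
1 3 2 2 3 1
3 2 2 3 1 1
1 1 3 3 3 3
step 8: 2 1 0 0 1 1
2 2 3 2 2 0
0 2 3 2 3 3
1 3 3 3 3 1
3 3 0 1 3 2
1 2 2 2 1 0
step 9: 2 1 0 0 1 1
2 2 3 2 2 0
0 2 3 2 3 3
1 3 3 3 3 1
3 3 0 1 3 2
1 2 3 2 1 0
step 10: 2 1 0 0 1 1
2 2 3 2 2 0
0 2 3 2 3 3
1 3 3 3 3 1
3 3 1 1 3 2
1 3 0 3 1 0
step 11: 2 1 0 0 1 1
2 2 3 2 2 0
0 2 3 2 3 3
1 3 3 3 3 1
3 3 1 1 3 2
1 3 1 3 1 0
step 12: 2 1 0 0 1 1
2 2 3 2 2 0
0 2 3 2 3 3
1 3 3 3 3 1
3 3 1 1 3 2
1 3 2 3 1 0
step 13: 2 1 0 0 1 1
2 2 3 2 2 0
0 2 3 2 3 3
1 3 3 3 3 1
3 3 1 1 3 2
1 3 3 3 1 0
step 14: 2 2 1 1 2 1
3 0 2 1 0 2
1 1 3 2 3 0
3 2 3 3 2 3
0 3 1 1 1 3
3 1 3 1 3 0
step 15: 2 2 1 1 2 1
3 0 2 1 0 2
1 1 3 2 3 0
3 2 3 3 2 3
0 3 2 1 1 3
3 2 0 2 3 0
step 16: 2 2 1 1 2 1
3 0 2 1 0 2
1 1 3 2 3 0
3 2 3 3 2 3
0 3 2 1 1 3
3 2 1 2 3 0

64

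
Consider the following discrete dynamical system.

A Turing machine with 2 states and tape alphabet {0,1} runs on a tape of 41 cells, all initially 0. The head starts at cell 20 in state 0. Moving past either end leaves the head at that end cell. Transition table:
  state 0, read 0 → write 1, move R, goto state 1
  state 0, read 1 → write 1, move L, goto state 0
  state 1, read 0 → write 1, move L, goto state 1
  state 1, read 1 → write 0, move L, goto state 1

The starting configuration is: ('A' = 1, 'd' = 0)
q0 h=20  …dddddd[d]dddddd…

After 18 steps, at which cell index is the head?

4

[0] q0 h=20  …dddddd[d]dddddd…
[1] q1 h=21  …dddddA[d]dddddd…
[2] q1 h=20  …dddddd[A]Addddd…
[3] q1 h=19  …dddddd[d]dAdddd…
[4] q1 h=18  …dddddd[d]AdAddd…
[5] q1 h=17  …dddddd[d]AAdAdd…
[6] q1 h=16  …dddddd[d]AAAdAd…
[7] q1 h=15  …dddddd[d]AAAAdA…
[8] q1 h=14  …dddddd[d]AAAAAd…
[9] q1 h=13  …dddddd[d]AAAAAA…
[10] q1 h=12  …dddddd[d]AAAAAA…
[11] q1 h=11  …dddddd[d]AAAAAA…
[12] q1 h=10  …dddddd[d]AAAAAA…
[13] q1 h= 9  …dddddd[d]AAAAAA…
[14] q1 h= 8  …dddddd[d]AAAAAA…
[15] q1 h= 7  …dddddd[d]AAAAAA…
[16] q1 h= 6  |dddddd[d]AAAAAA…
[17] q1 h= 5  |ddddd[d]AAAAAA…
[18] q1 h= 4  |dddd[d]AAAAAA…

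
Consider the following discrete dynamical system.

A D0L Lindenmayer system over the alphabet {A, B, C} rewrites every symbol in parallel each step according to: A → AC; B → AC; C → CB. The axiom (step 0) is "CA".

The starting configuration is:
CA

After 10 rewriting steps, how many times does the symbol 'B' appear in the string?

gen 0: CA
gen 1: CBAC
gen 2: CBACACCB
gen 3: CBACACCBACCBCBAC
gen 4: CBACACCBACCBCBACACCBCBACCBACACCB
gen 5: CBACACCBACCBCBACACCBCBACCBACACCBACCBCBACCBACACCBCBACACCBACCBCBAC
gen 6: CBACACCBACCBCBACACCBCBACCBACACCBACCBCBACCBACACCBCBACACCBAC…ACCBACACCBCBACACCBACCBCBACCBACACCBACCBCBACACCBCBACCBACACCB  (len 128)
gen 7: CBACACCBACCBCBACACCBCBACCBACACCBACCBCBACCBACACCBCBACACCBAC…CBACCBCBACACCBCBACCBACACCBACCBCBACCBACACCBCBACACCBACCBCBAC  (len 256)
gen 8: CBACACCBACCBCBACACCBCBACCBACACCBACCBCBACCBACACCBCBACACCBAC…ACCBACACCBCBACACCBACCBCBACCBACACCBACCBCBACACCBCBACCBACACCB  (len 512)
gen 9: CBACACCBACCBCBACACCBCBACCBACACCBACCBCBACCBACACCBCBACACCBAC…CBACCBCBACACCBCBACCBACACCBACCBCBACCBACACCBCBACACCBACCBCBAC  (len 1024)
gen 10: CBACACCBACCBCBACACCBCBACCBACACCBACCBCBACCBACACCBCBACACCBAC…ACCBACACCBCBACACCBACCBCBACCBACACCBACCBCBACACCBCBACCBACACCB  (len 2048)

512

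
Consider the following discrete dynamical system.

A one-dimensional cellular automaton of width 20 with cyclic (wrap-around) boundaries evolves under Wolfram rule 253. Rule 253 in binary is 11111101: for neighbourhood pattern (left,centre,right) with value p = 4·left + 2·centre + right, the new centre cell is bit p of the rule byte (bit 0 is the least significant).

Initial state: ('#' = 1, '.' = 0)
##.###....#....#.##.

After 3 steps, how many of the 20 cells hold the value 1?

20

step 0: ##.###....#....#.##.
step 1: #########.####.#####
step 2: ####################
step 3: ####################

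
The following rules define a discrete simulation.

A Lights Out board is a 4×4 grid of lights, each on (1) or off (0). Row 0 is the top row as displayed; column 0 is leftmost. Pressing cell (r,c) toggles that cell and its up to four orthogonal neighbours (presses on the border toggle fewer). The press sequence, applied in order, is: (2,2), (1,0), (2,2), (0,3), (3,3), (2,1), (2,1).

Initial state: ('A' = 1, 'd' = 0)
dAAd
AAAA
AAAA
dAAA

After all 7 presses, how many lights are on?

t=0: dAAd
AAAA
AAAA
dAAA
t=1: dAAd
AAdA
Addd
dAdA
t=2: AAAd
dddA
dddd
dAdA
t=3: AAAd
ddAA
dAAA
dAAA
t=4: AAdA
ddAd
dAAA
dAAA
t=5: AAdA
ddAd
dAAd
dAdd
t=6: AAdA
dAAd
Addd
dddd
t=7: AAdA
ddAd
dAAd
dAdd

7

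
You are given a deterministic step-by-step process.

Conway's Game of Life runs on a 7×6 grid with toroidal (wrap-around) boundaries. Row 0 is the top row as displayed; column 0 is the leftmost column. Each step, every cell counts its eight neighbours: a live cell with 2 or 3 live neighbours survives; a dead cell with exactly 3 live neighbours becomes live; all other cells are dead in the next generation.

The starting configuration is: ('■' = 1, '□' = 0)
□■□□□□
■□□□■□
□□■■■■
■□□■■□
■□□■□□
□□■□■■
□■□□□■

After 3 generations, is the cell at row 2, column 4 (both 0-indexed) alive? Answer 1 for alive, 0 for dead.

1

0) □■□□□□
■□□□■□
□□■■■■
■□□■■□
■□□■□□
□□■□■■
□■□□□■
1) □■□□□■
■■■□■□
■■■□□□
■■□□□□
■■■□□□
□■■■■■
□■■□■■
2) □□□□□□
□□□■□□
□□□■□□
□□□□□■
□□□□■□
□□□□□□
□□□□□□
3) □□□□□□
□□□□□□
□□□□■□
□□□□■□
□□□□□□
□□□□□□
□□□□□□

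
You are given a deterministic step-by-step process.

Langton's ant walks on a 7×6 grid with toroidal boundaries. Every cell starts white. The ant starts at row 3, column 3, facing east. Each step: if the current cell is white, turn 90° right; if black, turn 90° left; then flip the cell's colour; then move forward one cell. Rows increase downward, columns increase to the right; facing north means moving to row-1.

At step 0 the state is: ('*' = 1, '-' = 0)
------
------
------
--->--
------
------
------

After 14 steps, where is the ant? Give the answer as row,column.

2,2

step 0: ------
------
------
--->--
------
------
------
step 1: ------
------
------
---*--
---v--
------
------
step 2: ------
------
------
---*--
--<*--
------
------
step 3: ------
------
------
--^*--
--**--
------
------
step 4: ------
------
------
--*>--
--**--
------
------
step 5: ------
------
---^--
--*---
--**--
------
------
step 6: ------
------
---*>-
--*---
--**--
------
------
step 7: ------
------
---**-
--*-v-
--**--
------
------
step 8: ------
------
---**-
--*<*-
--**--
------
------
step 9: ------
------
---^*-
--***-
--**--
------
------
step 10: ------
------
--<-*-
--***-
--**--
------
------
step 11: ------
--^---
--*-*-
--***-
--**--
------
------
step 12: ------
--*>--
--*-*-
--***-
--**--
------
------
step 13: ------
--**--
--*v*-
--***-
--**--
------
------
step 14: ------
--**--
--<**-
--***-
--**--
------
------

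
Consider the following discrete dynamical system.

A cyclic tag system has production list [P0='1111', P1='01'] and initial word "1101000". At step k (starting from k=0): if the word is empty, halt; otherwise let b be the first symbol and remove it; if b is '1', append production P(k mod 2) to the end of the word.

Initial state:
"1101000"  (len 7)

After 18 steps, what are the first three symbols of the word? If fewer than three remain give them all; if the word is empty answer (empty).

111

step 0: "1101000"  (len 7)
step 1: "1010001111"  (len 10)
step 2: "01000111101"  (len 11)
step 3: "1000111101"  (len 10)
step 4: "00011110101"  (len 11)
step 5: "0011110101"  (len 10)
step 6: "011110101"  (len 9)
step 7: "11110101"  (len 8)
step 8: "111010101"  (len 9)
step 9: "110101011111"  (len 12)
step 10: "1010101111101"  (len 13)
step 11: "0101011111011111"  (len 16)
step 12: "101011111011111"  (len 15)
step 13: "010111110111111111"  (len 18)
step 14: "10111110111111111"  (len 17)
step 15: "01111101111111111111"  (len 20)
step 16: "1111101111111111111"  (len 19)
step 17: "1111011111111111111111"  (len 22)
step 18: "11101111111111111111101"  (len 23)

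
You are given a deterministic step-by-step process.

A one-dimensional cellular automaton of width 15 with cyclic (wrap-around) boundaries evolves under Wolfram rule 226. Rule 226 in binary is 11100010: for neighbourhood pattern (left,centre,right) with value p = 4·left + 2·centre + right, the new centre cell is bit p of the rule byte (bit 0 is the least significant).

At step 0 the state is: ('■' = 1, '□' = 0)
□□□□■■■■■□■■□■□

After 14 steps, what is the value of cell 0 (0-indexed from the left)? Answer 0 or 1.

t=0: □□□□■■■■■□■■□■□
t=1: □□□■□■■■■■□■■□□
t=2: □□■□■□■■■■■□■□□
t=3: □■□■□■□■■■■■□□□
t=4: ■□■□■□■□■■■■□□□
t=5: □■□■□■□■□■■■□□■
t=6: ■□■□■□■□■□■■□■□
t=7: □■□■□■□■□■□■■□■
t=8: ■□■□■□■□■□■□■■□
t=9: □■□■□■□■□■□■□■■
t=10: ■□■□■□■□■□■□■□■
t=11: ■■□■□■□■□■□■□■□
t=12: □■■□■□■□■□■□■□■
t=13: ■□■■□■□■□■□■□■□
t=14: □■□■■□■□■□■□■□■

0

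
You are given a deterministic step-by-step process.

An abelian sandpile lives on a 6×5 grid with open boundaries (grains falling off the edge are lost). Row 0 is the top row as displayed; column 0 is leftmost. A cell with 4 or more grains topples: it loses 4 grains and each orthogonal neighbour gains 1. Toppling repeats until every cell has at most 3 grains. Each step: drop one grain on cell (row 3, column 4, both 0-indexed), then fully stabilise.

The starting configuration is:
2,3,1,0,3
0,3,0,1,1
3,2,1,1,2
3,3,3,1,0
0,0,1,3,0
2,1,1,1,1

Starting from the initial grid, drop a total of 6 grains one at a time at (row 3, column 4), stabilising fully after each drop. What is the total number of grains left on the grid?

k=0  2,3,1,0,3
0,3,0,1,1
3,2,1,1,2
3,3,3,1,0
0,0,1,3,0
2,1,1,1,1
k=1  2,3,1,0,3
0,3,0,1,1
3,2,1,1,2
3,3,3,1,1
0,0,1,3,0
2,1,1,1,1
k=2  2,3,1,0,3
0,3,0,1,1
3,2,1,1,2
3,3,3,1,2
0,0,1,3,0
2,1,1,1,1
k=3  2,3,1,0,3
0,3,0,1,1
3,2,1,1,2
3,3,3,1,3
0,0,1,3,0
2,1,1,1,1
k=4  2,3,1,0,3
0,3,0,1,1
3,2,1,1,3
3,3,3,2,0
0,0,1,3,1
2,1,1,1,1
k=5  2,3,1,0,3
0,3,0,1,1
3,2,1,1,3
3,3,3,2,1
0,0,1,3,1
2,1,1,1,1
k=6  2,3,1,0,3
0,3,0,1,1
3,2,1,1,3
3,3,3,2,2
0,0,1,3,1
2,1,1,1,1

48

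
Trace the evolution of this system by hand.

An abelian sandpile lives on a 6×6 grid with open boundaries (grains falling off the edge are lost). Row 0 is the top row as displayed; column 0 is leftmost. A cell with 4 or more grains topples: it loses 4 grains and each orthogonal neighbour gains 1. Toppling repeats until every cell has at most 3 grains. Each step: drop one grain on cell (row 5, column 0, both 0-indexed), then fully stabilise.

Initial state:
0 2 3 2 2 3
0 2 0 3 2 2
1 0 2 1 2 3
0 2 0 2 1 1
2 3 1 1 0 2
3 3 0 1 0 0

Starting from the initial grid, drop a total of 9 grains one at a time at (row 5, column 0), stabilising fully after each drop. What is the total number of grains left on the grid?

53

step 0: 0 2 3 2 2 3
0 2 0 3 2 2
1 0 2 1 2 3
0 2 0 2 1 1
2 3 1 1 0 2
3 3 0 1 0 0
step 1: 0 2 3 2 2 3
0 2 0 3 2 2
1 0 2 1 2 3
1 3 0 2 1 1
0 1 2 1 0 2
2 1 1 1 0 0
step 2: 0 2 3 2 2 3
0 2 0 3 2 2
1 0 2 1 2 3
1 3 0 2 1 1
0 1 2 1 0 2
3 1 1 1 0 0
step 3: 0 2 3 2 2 3
0 2 0 3 2 2
1 0 2 1 2 3
1 3 0 2 1 1
1 1 2 1 0 2
0 2 1 1 0 0
step 4: 0 2 3 2 2 3
0 2 0 3 2 2
1 0 2 1 2 3
1 3 0 2 1 1
1 1 2 1 0 2
1 2 1 1 0 0
step 5: 0 2 3 2 2 3
0 2 0 3 2 2
1 0 2 1 2 3
1 3 0 2 1 1
1 1 2 1 0 2
2 2 1 1 0 0
step 6: 0 2 3 2 2 3
0 2 0 3 2 2
1 0 2 1 2 3
1 3 0 2 1 1
1 1 2 1 0 2
3 2 1 1 0 0
step 7: 0 2 3 2 2 3
0 2 0 3 2 2
1 0 2 1 2 3
1 3 0 2 1 1
2 1 2 1 0 2
0 3 1 1 0 0
step 8: 0 2 3 2 2 3
0 2 0 3 2 2
1 0 2 1 2 3
1 3 0 2 1 1
2 1 2 1 0 2
1 3 1 1 0 0
step 9: 0 2 3 2 2 3
0 2 0 3 2 2
1 0 2 1 2 3
1 3 0 2 1 1
2 1 2 1 0 2
2 3 1 1 0 0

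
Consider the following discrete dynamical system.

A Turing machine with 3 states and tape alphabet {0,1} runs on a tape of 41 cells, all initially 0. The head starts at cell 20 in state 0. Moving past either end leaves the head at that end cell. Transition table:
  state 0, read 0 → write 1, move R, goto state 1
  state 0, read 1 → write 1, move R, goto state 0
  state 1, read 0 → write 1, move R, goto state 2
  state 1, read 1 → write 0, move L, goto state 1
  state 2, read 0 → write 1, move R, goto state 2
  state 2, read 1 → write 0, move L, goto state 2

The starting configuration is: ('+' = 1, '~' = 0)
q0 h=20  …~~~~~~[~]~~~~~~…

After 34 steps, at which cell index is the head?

gen 0: q0 h=20  …~~~~~~[~]~~~~~~…
gen 1: q1 h=21  …~~~~~+[~]~~~~~~…
gen 2: q2 h=22  …~~~~++[~]~~~~~~…
gen 3: q2 h=23  …~~~+++[~]~~~~~~…
gen 4: q2 h=24  …~~++++[~]~~~~~~…
gen 5: q2 h=25  …~+++++[~]~~~~~~…
gen 6: q2 h=26  …++++++[~]~~~~~~…
gen 7: q2 h=27  …++++++[~]~~~~~~…
gen 8: q2 h=28  …++++++[~]~~~~~~…
gen 9: q2 h=29  …++++++[~]~~~~~~…
gen 10: q2 h=30  …++++++[~]~~~~~~…
gen 11: q2 h=31  …++++++[~]~~~~~~…
gen 12: q2 h=32  …++++++[~]~~~~~~…
gen 13: q2 h=33  …++++++[~]~~~~~~…
gen 14: q2 h=34  …++++++[~]~~~~~~|
gen 15: q2 h=35  …++++++[~]~~~~~|
gen 16: q2 h=36  …++++++[~]~~~~|
gen 17: q2 h=37  …++++++[~]~~~|
gen 18: q2 h=38  …++++++[~]~~|
gen 19: q2 h=39  …++++++[~]~|
gen 20: q2 h=40  …++++++[~]|
gen 21: q2 h=40  …++++++[+]|
gen 22: q2 h=39  …++++++[+]~|
gen 23: q2 h=38  …++++++[+]~~|
gen 24: q2 h=37  …++++++[+]~~~|
gen 25: q2 h=36  …++++++[+]~~~~|
gen 26: q2 h=35  …++++++[+]~~~~~|
gen 27: q2 h=34  …++++++[+]~~~~~~|
gen 28: q2 h=33  …++++++[+]~~~~~~…
gen 29: q2 h=32  …++++++[+]~~~~~~…
gen 30: q2 h=31  …++++++[+]~~~~~~…
gen 31: q2 h=30  …++++++[+]~~~~~~…
gen 32: q2 h=29  …++++++[+]~~~~~~…
gen 33: q2 h=28  …++++++[+]~~~~~~…
gen 34: q2 h=27  …++++++[+]~~~~~~…

27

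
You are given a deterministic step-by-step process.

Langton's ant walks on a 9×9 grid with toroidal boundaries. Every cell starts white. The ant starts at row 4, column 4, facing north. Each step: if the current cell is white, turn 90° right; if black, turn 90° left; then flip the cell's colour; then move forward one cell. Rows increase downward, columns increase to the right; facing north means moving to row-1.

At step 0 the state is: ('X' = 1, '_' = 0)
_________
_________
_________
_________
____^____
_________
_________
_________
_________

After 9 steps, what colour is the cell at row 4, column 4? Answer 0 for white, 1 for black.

1

k=0  _________
_________
_________
_________
____^____
_________
_________
_________
_________
k=1  _________
_________
_________
_________
____X>___
_________
_________
_________
_________
k=2  _________
_________
_________
_________
____XX___
_____v___
_________
_________
_________
k=3  _________
_________
_________
_________
____XX___
____<X___
_________
_________
_________
k=4  _________
_________
_________
_________
____^X___
____XX___
_________
_________
_________
k=5  _________
_________
_________
_________
___<_X___
____XX___
_________
_________
_________
k=6  _________
_________
_________
___^_____
___X_X___
____XX___
_________
_________
_________
k=7  _________
_________
_________
___X>____
___X_X___
____XX___
_________
_________
_________
k=8  _________
_________
_________
___XX____
___XvX___
____XX___
_________
_________
_________
k=9  _________
_________
_________
___XX____
___<XX___
____XX___
_________
_________
_________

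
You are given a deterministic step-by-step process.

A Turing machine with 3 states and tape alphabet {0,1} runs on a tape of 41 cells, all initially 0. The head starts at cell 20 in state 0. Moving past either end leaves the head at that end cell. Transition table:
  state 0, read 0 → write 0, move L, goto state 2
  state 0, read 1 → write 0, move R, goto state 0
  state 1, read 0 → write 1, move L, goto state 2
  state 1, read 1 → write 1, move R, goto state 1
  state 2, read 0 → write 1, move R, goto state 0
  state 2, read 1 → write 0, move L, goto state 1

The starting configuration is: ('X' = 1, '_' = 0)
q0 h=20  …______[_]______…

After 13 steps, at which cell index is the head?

17

0) q0 h=20  …______[_]______…
1) q2 h=19  …______[_]______…
2) q0 h=20  …_____X[_]______…
3) q2 h=19  …______[X]______…
4) q1 h=18  …______[_]______…
5) q2 h=17  …______[_]X_____…
6) q0 h=18  …_____X[X]______…
7) q0 h=19  …____X_[_]______…
8) q2 h=18  …_____X[_]______…
9) q0 h=19  …____XX[_]______…
10) q2 h=18  …_____X[X]______…
11) q1 h=17  …______[X]______…
12) q1 h=18  …_____X[_]______…
13) q2 h=17  …______[X]X_____…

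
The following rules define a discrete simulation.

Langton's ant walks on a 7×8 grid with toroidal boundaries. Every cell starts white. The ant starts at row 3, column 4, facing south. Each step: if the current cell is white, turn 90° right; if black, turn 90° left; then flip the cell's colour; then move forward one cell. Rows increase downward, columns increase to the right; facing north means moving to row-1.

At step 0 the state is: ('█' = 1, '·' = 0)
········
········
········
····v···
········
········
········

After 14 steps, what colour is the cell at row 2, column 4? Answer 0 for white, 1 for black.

1

k=0  ········
········
········
····v···
········
········
········
k=1  ········
········
········
···<█···
········
········
········
k=2  ········
········
···^····
···██···
········
········
········
k=3  ········
········
···█>···
···██···
········
········
········
k=4  ········
········
···██···
···█v···
········
········
········
k=5  ········
········
···██···
···█·>··
········
········
········
k=6  ········
········
···██···
···█·█··
·····v··
········
········
k=7  ········
········
···██···
···█·█··
····<█··
········
········
k=8  ········
········
···██···
···█^█··
····██··
········
········
k=9  ········
········
···██···
···██>··
····██··
········
········
k=10  ········
········
···██^··
···██···
····██··
········
········
k=11  ········
········
···███>·
···██···
····██··
········
········
k=12  ········
········
···████·
···██·v·
····██··
········
········
k=13  ········
········
···████·
···██<█·
····██··
········
········
k=14  ········
········
···██^█·
···████·
····██··
········
········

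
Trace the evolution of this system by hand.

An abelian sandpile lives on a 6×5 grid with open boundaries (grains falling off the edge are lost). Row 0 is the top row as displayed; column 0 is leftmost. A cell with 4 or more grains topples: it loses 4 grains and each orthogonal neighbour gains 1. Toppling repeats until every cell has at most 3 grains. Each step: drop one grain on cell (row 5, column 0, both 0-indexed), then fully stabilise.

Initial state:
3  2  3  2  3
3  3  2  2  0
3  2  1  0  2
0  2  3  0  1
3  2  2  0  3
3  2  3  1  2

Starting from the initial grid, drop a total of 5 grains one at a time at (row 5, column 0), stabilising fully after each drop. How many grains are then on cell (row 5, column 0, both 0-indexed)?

2

step 0: 3  2  3  2  3
3  3  2  2  0
3  2  1  0  2
0  2  3  0  1
3  2  2  0  3
3  2  3  1  2
step 1: 3  2  3  2  3
3  3  2  2  0
3  2  1  0  2
1  2  3  0  1
0  3  2  0  3
1  3  3  1  2
step 2: 3  2  3  2  3
3  3  2  2  0
3  2  1  0  2
1  2  3  0  1
0  3  2  0  3
2  3  3  1  2
step 3: 3  2  3  2  3
3  3  2  2  0
3  2  1  0  2
1  2  3  0  1
0  3  2  0  3
3  3  3  1  2
step 4: 3  2  3  2  3
3  3  2  2  0
3  3  2  0  2
2  0  1  1  1
2  2  1  1  3
1  2  1  2  2
step 5: 3  2  3  2  3
3  3  2  2  0
3  3  2  0  2
2  0  1  1  1
2  2  1  1  3
2  2  1  2  2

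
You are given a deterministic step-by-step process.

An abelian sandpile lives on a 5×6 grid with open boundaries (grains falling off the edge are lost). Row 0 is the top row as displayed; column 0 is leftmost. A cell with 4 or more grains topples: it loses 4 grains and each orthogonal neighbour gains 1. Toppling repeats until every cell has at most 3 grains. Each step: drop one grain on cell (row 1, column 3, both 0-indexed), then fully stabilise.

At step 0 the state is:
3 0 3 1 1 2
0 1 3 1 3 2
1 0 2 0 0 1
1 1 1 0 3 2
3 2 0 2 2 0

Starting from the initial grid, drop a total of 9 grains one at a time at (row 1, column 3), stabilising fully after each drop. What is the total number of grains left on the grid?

48

gen 0: 3 0 3 1 1 2
0 1 3 1 3 2
1 0 2 0 0 1
1 1 1 0 3 2
3 2 0 2 2 0
gen 1: 3 0 3 1 1 2
0 1 3 2 3 2
1 0 2 0 0 1
1 1 1 0 3 2
3 2 0 2 2 0
gen 2: 3 0 3 1 1 2
0 1 3 3 3 2
1 0 2 0 0 1
1 1 1 0 3 2
3 2 0 2 2 0
gen 3: 3 1 0 3 2 2
0 2 1 2 0 3
1 0 3 1 1 1
1 1 1 0 3 2
3 2 0 2 2 0
gen 4: 3 1 0 3 2 2
0 2 1 3 0 3
1 0 3 1 1 1
1 1 1 0 3 2
3 2 0 2 2 0
gen 5: 3 1 1 0 3 2
0 2 2 1 1 3
1 0 3 2 1 1
1 1 1 0 3 2
3 2 0 2 2 0
gen 6: 3 1 1 0 3 2
0 2 2 2 1 3
1 0 3 2 1 1
1 1 1 0 3 2
3 2 0 2 2 0
gen 7: 3 1 1 0 3 2
0 2 2 3 1 3
1 0 3 2 1 1
1 1 1 0 3 2
3 2 0 2 2 0
gen 8: 3 1 1 1 3 2
0 2 3 0 2 3
1 0 3 3 1 1
1 1 1 0 3 2
3 2 0 2 2 0
gen 9: 3 1 1 1 3 2
0 2 3 1 2 3
1 0 3 3 1 1
1 1 1 0 3 2
3 2 0 2 2 0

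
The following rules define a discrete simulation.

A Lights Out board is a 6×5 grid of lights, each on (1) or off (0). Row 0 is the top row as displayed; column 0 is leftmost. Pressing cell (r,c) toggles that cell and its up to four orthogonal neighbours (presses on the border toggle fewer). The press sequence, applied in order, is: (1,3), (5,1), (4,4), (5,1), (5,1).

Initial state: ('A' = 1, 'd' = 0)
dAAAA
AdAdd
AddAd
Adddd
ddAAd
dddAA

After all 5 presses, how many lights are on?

k=0  dAAAA
AdAdd
AddAd
Adddd
ddAAd
dddAA
k=1  dAAdA
AddAA
Adddd
Adddd
ddAAd
dddAA
k=2  dAAdA
AddAA
Adddd
Adddd
dAAAd
AAAAA
k=3  dAAdA
AddAA
Adddd
AdddA
dAAdA
AAAAd
k=4  dAAdA
AddAA
Adddd
AdddA
ddAdA
dddAd
k=5  dAAdA
AddAA
Adddd
AdddA
dAAdA
AAAAd

16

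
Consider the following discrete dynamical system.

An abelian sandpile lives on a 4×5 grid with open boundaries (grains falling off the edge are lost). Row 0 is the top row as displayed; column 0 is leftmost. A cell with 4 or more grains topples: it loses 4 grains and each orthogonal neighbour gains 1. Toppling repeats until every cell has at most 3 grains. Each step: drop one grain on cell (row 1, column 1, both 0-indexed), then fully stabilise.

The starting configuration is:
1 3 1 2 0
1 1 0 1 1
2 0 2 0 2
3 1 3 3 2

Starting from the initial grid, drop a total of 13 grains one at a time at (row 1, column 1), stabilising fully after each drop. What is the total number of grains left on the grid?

[0] 1 3 1 2 0
1 1 0 1 1
2 0 2 0 2
3 1 3 3 2
[1] 1 3 1 2 0
1 2 0 1 1
2 0 2 0 2
3 1 3 3 2
[2] 1 3 1 2 0
1 3 0 1 1
2 0 2 0 2
3 1 3 3 2
[3] 2 0 2 2 0
2 1 1 1 1
2 1 2 0 2
3 1 3 3 2
[4] 2 0 2 2 0
2 2 1 1 1
2 1 2 0 2
3 1 3 3 2
[5] 2 0 2 2 0
2 3 1 1 1
2 1 2 0 2
3 1 3 3 2
[6] 2 1 2 2 0
3 0 2 1 1
2 2 2 0 2
3 1 3 3 2
[7] 2 1 2 2 0
3 1 2 1 1
2 2 2 0 2
3 1 3 3 2
[8] 2 1 2 2 0
3 2 2 1 1
2 2 2 0 2
3 1 3 3 2
[9] 2 1 2 2 0
3 3 2 1 1
2 2 2 0 2
3 1 3 3 2
[10] 3 2 2 2 0
0 1 3 1 1
3 3 2 0 2
3 1 3 3 2
[11] 3 2 2 2 0
0 2 3 1 1
3 3 2 0 2
3 1 3 3 2
[12] 3 2 2 2 0
0 3 3 1 1
3 3 2 0 2
3 1 3 3 2
[13] 3 3 3 2 0
2 2 1 2 1
1 3 1 2 2
1 0 2 0 3

34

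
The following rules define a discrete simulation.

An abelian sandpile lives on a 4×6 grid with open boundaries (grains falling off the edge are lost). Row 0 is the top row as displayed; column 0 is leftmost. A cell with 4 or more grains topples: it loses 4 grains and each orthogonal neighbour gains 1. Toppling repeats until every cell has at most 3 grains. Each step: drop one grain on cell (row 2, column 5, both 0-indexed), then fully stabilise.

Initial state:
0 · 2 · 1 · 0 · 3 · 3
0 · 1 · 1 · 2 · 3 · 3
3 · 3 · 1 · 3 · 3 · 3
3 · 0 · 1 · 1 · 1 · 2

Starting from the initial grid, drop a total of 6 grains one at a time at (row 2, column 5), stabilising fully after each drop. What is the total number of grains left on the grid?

step 0: 0 · 2 · 1 · 0 · 3 · 3
0 · 1 · 1 · 2 · 3 · 3
3 · 3 · 1 · 3 · 3 · 3
3 · 0 · 1 · 1 · 1 · 2
step 1: 0 · 2 · 1 · 2 · 1 · 1
0 · 1 · 2 · 0 · 3 · 2
3 · 3 · 2 · 1 · 2 · 2
3 · 0 · 1 · 2 · 2 · 3
step 2: 0 · 2 · 1 · 2 · 1 · 1
0 · 1 · 2 · 0 · 3 · 2
3 · 3 · 2 · 1 · 2 · 3
3 · 0 · 1 · 2 · 2 · 3
step 3: 0 · 2 · 1 · 2 · 1 · 1
0 · 1 · 2 · 0 · 3 · 3
3 · 3 · 2 · 1 · 3 · 1
3 · 0 · 1 · 2 · 3 · 0
step 4: 0 · 2 · 1 · 2 · 1 · 1
0 · 1 · 2 · 0 · 3 · 3
3 · 3 · 2 · 1 · 3 · 2
3 · 0 · 1 · 2 · 3 · 0
step 5: 0 · 2 · 1 · 2 · 1 · 1
0 · 1 · 2 · 0 · 3 · 3
3 · 3 · 2 · 1 · 3 · 3
3 · 0 · 1 · 2 · 3 · 0
step 6: 0 · 2 · 1 · 2 · 2 · 2
0 · 1 · 2 · 1 · 1 · 1
3 · 3 · 2 · 2 · 2 · 2
3 · 0 · 1 · 3 · 0 · 2

38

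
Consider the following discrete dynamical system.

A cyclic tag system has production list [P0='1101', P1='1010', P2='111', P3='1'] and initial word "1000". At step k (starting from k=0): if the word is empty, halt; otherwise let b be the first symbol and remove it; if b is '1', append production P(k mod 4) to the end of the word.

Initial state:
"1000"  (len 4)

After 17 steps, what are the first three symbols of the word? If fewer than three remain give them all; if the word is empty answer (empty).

gen 0: "1000"  (len 4)
gen 1: "0001101"  (len 7)
gen 2: "001101"  (len 6)
gen 3: "01101"  (len 5)
gen 4: "1101"  (len 4)
gen 5: "1011101"  (len 7)
gen 6: "0111011010"  (len 10)
gen 7: "111011010"  (len 9)
gen 8: "110110101"  (len 9)
gen 9: "101101011101"  (len 12)
gen 10: "011010111011010"  (len 15)
gen 11: "11010111011010"  (len 14)
gen 12: "10101110110101"  (len 14)
gen 13: "01011101101011101"  (len 17)
gen 14: "1011101101011101"  (len 16)
gen 15: "011101101011101111"  (len 18)
gen 16: "11101101011101111"  (len 17)
gen 17: "11011010111011111101"  (len 20)

110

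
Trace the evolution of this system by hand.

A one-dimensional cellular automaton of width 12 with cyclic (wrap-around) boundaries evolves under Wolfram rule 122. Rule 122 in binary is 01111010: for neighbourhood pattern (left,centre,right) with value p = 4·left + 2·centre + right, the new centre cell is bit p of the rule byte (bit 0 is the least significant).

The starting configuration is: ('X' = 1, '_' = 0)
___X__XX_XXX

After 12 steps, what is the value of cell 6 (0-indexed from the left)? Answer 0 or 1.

1

k=0  ___X__XX_XXX
k=1  X_X_XXXXXX_X
k=2  XX_XX____XXX
k=3  _XXXXX__XX__
k=4  XX___XXXXXX_
k=5  XXX_XX____XX
k=6  __XXXXX__XX_
k=7  _XX___XXXXXX
k=8  XXXX_XX____X
k=9  ___XXXXX__XX
k=10  X_XX___XXXXX
k=11  XXXXX_XX____
k=12  X___XXXXX__X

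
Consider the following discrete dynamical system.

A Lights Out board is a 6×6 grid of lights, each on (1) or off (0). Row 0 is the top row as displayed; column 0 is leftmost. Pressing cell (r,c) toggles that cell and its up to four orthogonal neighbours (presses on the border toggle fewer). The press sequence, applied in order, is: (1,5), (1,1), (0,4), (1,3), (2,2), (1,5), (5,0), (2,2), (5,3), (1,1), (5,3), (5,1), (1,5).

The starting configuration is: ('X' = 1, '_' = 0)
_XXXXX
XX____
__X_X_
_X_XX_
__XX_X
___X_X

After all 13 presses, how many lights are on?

0) _XXXXX
XX____
__X_X_
_X_XX_
__XX_X
___X_X
1) _XXXX_
XX__XX
__X_XX
_X_XX_
__XX_X
___X_X
2) __XXX_
__X_XX
_XX_XX
_X_XX_
__XX_X
___X_X
3) __X__X
__X__X
_XX_XX
_X_XX_
__XX_X
___X_X
4) __XX_X
___XXX
_XXXXX
_X_XX_
__XX_X
___X_X
5) __XX_X
__XXXX
____XX
_XXXX_
__XX_X
___X_X
6) __XX__
__XX__
____X_
_XXXX_
__XX_X
___X_X
7) __XX__
__XX__
____X_
_XXXX_
X_XX_X
XX_X_X
8) __XX__
___X__
_XXXX_
_X_XX_
X_XX_X
XX_X_X
9) __XX__
___X__
_XXXX_
_X_XX_
X_X__X
XXX_XX
10) _XXX__
XXXX__
__XXX_
_X_XX_
X_X__X
XXX_XX
11) _XXX__
XXXX__
__XXX_
_X_XX_
X_XX_X
XX_X_X
12) _XXX__
XXXX__
__XXX_
_X_XX_
XXXX_X
__XX_X
13) _XXX_X
XXXXXX
__XXXX
_X_XX_
XXXX_X
__XX_X

25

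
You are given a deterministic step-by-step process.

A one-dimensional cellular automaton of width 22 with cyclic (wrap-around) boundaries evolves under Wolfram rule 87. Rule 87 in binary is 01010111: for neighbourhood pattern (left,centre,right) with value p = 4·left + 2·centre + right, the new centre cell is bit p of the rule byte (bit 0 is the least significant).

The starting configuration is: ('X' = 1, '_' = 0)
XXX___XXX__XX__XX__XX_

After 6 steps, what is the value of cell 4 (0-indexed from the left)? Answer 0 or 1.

1

step 0: XXX___XXX__XX__XX__XX_
step 1: __XXXX__XXX_XXX_XXX_X_
step 2: XX___XXX__X___X___X_XX
step 3: _XXXX__XXXXXXXXXXXX___
step 4: X___XXX___________XXXX
step 5: XXXX__XXXXXXXXXXXX____
step 6: ___XXX___________XXXXX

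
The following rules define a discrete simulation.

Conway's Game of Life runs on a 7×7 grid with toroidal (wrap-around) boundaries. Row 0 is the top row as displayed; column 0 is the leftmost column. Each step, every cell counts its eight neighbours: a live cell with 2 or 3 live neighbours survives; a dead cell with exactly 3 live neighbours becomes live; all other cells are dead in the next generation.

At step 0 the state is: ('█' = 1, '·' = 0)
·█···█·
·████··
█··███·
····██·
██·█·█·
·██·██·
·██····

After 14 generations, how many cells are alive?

step 0: ·█···█·
·████··
█··███·
····██·
██·█·█·
·██·██·
·██····
step 1: █···█··
██····█
·█····█
███····
██·█···
····███
█··███·
step 2: ···██··
·█···██
······█
······█
···███·
·██····
█··█···
step 3: █·█████
█···███
······█
····█·█
··████·
·██····
·█·██··
step 4: ··█····
·█·····
····█··
····█·█
·██·██·
·█···█·
······█
step 5: ·······
·······
·····█·
····█··
█████·█
███·███
·······
step 6: ·······
·······
·······
███·█·█
·······
····█··
██···██
step 7: █·····█
·······
██·····
██·····
██·█·█·
█····██
█····██
step 8: █····█·
·█····█
██·····
·······
··█·██·
·······
·█·····
step 9: ██····█
·█····█
██·····
·█·····
·······
·······
·······
step 10: ·█····█
··█···█
·██····
██·····
·······
·······
█······
step 11: ·█····█
··█····
··█····
███····
·······
·······
█······
step 12: ██·····
·██····
··██···
·██····
·█·····
·······
█······
step 13: █·█····
█··█···
···█···
·█·█···
·██····
·······
██·····
step 14: █·█···█
·███···
···██··
·█·█···
·██····
█·█····
██·····

16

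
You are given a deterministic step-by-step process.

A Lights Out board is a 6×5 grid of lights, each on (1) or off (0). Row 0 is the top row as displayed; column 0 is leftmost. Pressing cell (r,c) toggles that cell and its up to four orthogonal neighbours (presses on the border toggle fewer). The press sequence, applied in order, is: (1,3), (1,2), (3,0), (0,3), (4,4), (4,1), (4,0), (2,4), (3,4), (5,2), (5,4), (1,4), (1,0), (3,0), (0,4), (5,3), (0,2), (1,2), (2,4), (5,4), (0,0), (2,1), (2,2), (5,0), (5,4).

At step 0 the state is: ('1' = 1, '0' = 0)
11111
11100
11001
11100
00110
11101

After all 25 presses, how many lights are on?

20

k=0  11111
11100
11001
11100
00110
11101
k=1  11101
11011
11011
11100
00110
11101
k=2  11001
10101
11111
11100
00110
11101
k=3  11001
10101
01111
00100
10110
11101
k=4  11110
10111
01111
00100
10110
11101
k=5  11110
10111
01111
00101
10101
11100
k=6  11110
10111
01111
01101
01001
10100
k=7  11110
10111
01111
11101
10001
00100
k=8  11110
10110
01100
11100
10001
00100
k=9  11110
10110
01101
11111
10000
00100
k=10  11110
10110
01101
11111
10100
01010
k=11  11110
10110
01101
11111
10101
01001
k=12  11111
10101
01100
11111
10101
01001
k=13  01111
01101
11100
11111
10101
01001
k=14  01111
01101
01100
00111
00101
01001
k=15  01100
01100
01100
00111
00101
01001
k=16  01100
01100
01100
00111
00111
01110
k=17  00010
01000
01100
00111
00111
01110
k=18  00110
00110
01000
00111
00111
01110
k=19  00110
00111
01011
00110
00111
01110
k=20  00110
00111
01011
00110
00110
01101
k=21  11110
10111
01011
00110
00110
01101
k=22  11110
11111
10111
01110
00110
01101
k=23  11110
11011
11001
01010
00110
01101
k=24  11110
11011
11001
01010
10110
10101
k=25  11110
11011
11001
01010
10111
10110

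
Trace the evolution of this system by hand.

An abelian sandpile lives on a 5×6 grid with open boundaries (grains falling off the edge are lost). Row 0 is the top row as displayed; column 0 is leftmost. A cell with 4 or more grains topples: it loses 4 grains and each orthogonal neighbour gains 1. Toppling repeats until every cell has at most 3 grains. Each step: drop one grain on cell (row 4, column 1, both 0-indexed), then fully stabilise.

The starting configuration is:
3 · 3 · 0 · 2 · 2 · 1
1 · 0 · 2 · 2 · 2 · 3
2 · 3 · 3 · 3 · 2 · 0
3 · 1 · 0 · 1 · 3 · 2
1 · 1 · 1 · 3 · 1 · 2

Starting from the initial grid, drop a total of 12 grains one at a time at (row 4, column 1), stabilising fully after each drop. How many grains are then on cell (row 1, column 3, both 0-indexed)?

3

t=0: 3 · 3 · 0 · 2 · 2 · 1
1 · 0 · 2 · 2 · 2 · 3
2 · 3 · 3 · 3 · 2 · 0
3 · 1 · 0 · 1 · 3 · 2
1 · 1 · 1 · 3 · 1 · 2
t=1: 3 · 3 · 0 · 2 · 2 · 1
1 · 0 · 2 · 2 · 2 · 3
2 · 3 · 3 · 3 · 2 · 0
3 · 1 · 0 · 1 · 3 · 2
1 · 2 · 1 · 3 · 1 · 2
t=2: 3 · 3 · 0 · 2 · 2 · 1
1 · 0 · 2 · 2 · 2 · 3
2 · 3 · 3 · 3 · 2 · 0
3 · 1 · 0 · 1 · 3 · 2
1 · 3 · 1 · 3 · 1 · 2
t=3: 3 · 3 · 0 · 2 · 2 · 1
1 · 0 · 2 · 2 · 2 · 3
2 · 3 · 3 · 3 · 2 · 0
3 · 2 · 0 · 1 · 3 · 2
2 · 0 · 2 · 3 · 1 · 2
t=4: 3 · 3 · 0 · 2 · 2 · 1
1 · 0 · 2 · 2 · 2 · 3
2 · 3 · 3 · 3 · 2 · 0
3 · 2 · 0 · 1 · 3 · 2
2 · 1 · 2 · 3 · 1 · 2
t=5: 3 · 3 · 0 · 2 · 2 · 1
1 · 0 · 2 · 2 · 2 · 3
2 · 3 · 3 · 3 · 2 · 0
3 · 2 · 0 · 1 · 3 · 2
2 · 2 · 2 · 3 · 1 · 2
t=6: 3 · 3 · 0 · 2 · 2 · 1
1 · 0 · 2 · 2 · 2 · 3
2 · 3 · 3 · 3 · 2 · 0
3 · 2 · 0 · 1 · 3 · 2
2 · 3 · 2 · 3 · 1 · 2
t=7: 3 · 3 · 0 · 2 · 2 · 1
1 · 0 · 2 · 2 · 2 · 3
2 · 3 · 3 · 3 · 2 · 0
3 · 3 · 0 · 1 · 3 · 2
3 · 0 · 3 · 3 · 1 · 2
t=8: 3 · 3 · 0 · 2 · 2 · 1
1 · 0 · 2 · 2 · 2 · 3
2 · 3 · 3 · 3 · 2 · 0
3 · 3 · 0 · 1 · 3 · 2
3 · 1 · 3 · 3 · 1 · 2
t=9: 3 · 3 · 0 · 2 · 2 · 1
1 · 0 · 2 · 2 · 2 · 3
2 · 3 · 3 · 3 · 2 · 0
3 · 3 · 0 · 1 · 3 · 2
3 · 2 · 3 · 3 · 1 · 2
t=10: 3 · 3 · 0 · 2 · 2 · 1
1 · 0 · 2 · 2 · 2 · 3
2 · 3 · 3 · 3 · 2 · 0
3 · 3 · 0 · 1 · 3 · 2
3 · 3 · 3 · 3 · 1 · 2
t=11: 3 · 3 · 0 · 2 · 2 · 1
2 · 1 · 3 · 3 · 2 · 3
0 · 2 · 1 · 0 · 3 · 0
2 · 2 · 3 · 3 · 3 · 2
1 · 3 · 1 · 0 · 2 · 2
t=12: 3 · 3 · 0 · 2 · 2 · 1
2 · 1 · 3 · 3 · 2 · 3
0 · 2 · 1 · 0 · 3 · 0
2 · 3 · 3 · 3 · 3 · 2
2 · 0 · 2 · 0 · 2 · 2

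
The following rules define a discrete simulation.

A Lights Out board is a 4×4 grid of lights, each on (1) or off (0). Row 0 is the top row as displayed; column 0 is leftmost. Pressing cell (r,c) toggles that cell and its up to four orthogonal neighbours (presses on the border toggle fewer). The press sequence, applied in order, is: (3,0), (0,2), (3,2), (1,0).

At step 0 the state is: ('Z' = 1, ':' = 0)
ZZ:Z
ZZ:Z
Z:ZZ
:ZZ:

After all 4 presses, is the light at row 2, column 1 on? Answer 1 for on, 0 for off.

k=0  ZZ:Z
ZZ:Z
Z:ZZ
:ZZ:
k=1  ZZ:Z
ZZ:Z
::ZZ
Z:Z:
k=2  Z:Z:
ZZZZ
::ZZ
Z:Z:
k=3  Z:Z:
ZZZZ
:::Z
ZZ:Z
k=4  ::Z:
::ZZ
Z::Z
ZZ:Z

0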